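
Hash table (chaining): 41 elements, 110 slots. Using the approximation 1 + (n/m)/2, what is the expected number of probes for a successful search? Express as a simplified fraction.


Computing expected probes:
alpha = 41/110
= 1 + alpha/2
= 1 + 41/(2*110)
= (2*110 + 41) / (2*110)
= 261/220


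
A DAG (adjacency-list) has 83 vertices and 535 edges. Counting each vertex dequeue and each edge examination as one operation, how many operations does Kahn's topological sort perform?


V = 83 (vertex processing)
E = 535 (edge processing)
V + E = 83 + 535 = 618


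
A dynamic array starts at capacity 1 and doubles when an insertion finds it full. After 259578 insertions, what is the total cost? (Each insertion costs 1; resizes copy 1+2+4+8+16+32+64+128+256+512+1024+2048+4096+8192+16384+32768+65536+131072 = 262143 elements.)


Insertion cost: 259578 (one per element)
Resizes occur just before inserting elements 2, 3, 5, 9, ...
Elements copied at each resize: 1 + 2 + 4 + 8 + 16 + 32 + 64 + 128 + 256 + 512 + 1024 + 2048 + 4096 + 8192 + 16384 + 32768 + 65536 + 131072
Sum of copies = 262143 (geometric series: 2^k - 1)
Total = 259578 + 262143 = 521721


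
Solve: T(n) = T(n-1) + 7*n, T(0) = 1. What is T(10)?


Expanding the recurrence:
T(10) = T(9) + 7*10
       = T(8) + 7*9 + 7*10
       ...
       = T(0) + 7*(1 + 2 + ... + 10)
       = 1 + 7 * 10*11/2
       = 1 + 7 * 55
       = 1 + 385 = 386


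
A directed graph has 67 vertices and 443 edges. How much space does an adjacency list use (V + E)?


Adjacency list: one list head per vertex + one entry per edge
Vertex heads: 67
Edge entries: 443
Total = 67 + 443 = 510


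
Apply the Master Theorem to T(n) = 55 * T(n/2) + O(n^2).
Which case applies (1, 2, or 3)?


The Master Theorem: T(n) = a*T(n/b) + O(n^c)
  a = 55, b = 2, c = 2
log_b(a) = log_2(55) ~ 5.781
Compare b^c with a: 2^2 = 4 < 55, so c < log_b(a).
Since c < log_b(a), Case 1 applies.
T(n) = O(n^(log_2 55)) ~ O(n^5.781)
Master Theorem case = 1


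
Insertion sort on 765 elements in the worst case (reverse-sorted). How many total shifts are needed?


In the worst case (reverse-sorted), each element shifts past all previous:
  Element 1: 1 shifts
  Element 2: 2 shifts
  Element 3: 3 shifts
  Element 4: 4 shifts
  Element 5: 5 shifts
  ...
  Element 764: 764 shifts
Total = 1 + 2 + ... + 764
= 765*(765-1)/2 = 292230


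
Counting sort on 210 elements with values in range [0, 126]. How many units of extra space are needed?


Output array size: 210 (to store sorted result)
Count array size: 127 (one slot per possible value, range 0 to 126)
Total extra space = 210 + 127 = 337


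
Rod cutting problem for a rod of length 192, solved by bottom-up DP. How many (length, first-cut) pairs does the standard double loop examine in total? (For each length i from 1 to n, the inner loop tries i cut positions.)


For each subproblem length i = 1..192, the inner loop considers i possible first cuts.
Total = 1 + 2 + ... + 192
= 192*(192+1)/2
= 192*193/2 = 18528


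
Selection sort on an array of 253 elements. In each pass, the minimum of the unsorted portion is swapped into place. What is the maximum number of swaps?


Selection sort performs one swap per pass:
  Pass 1: find min in positions 0 to 252, swap with position 0
  Pass 2: find min in positions 1 to 252, swap with position 1
  Pass 3: find min in positions 2 to 252, swap with position 2
  Pass 4: find min in positions 3 to 252, swap with position 3
  Pass 5: find min in positions 4 to 252, swap with position 4
  ... (247 more passes)
Total passes (and swaps) = n - 1 = 253 - 1 = 252


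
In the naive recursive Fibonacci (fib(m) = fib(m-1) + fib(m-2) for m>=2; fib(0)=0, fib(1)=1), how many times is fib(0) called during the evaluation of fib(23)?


Let N(m) = number of times fib(m) is called while evaluating fib(23).
N(23) = 1 (the initial call).
N(22) = 1 (only fib(23) calls it).
For 1 <= m <= 21: fib(m) is called by fib(m+1) and fib(m+2), so
  N(m) = N(m+1) + N(m+2).
fib(0) is called only by fib(2), so N(0) = N(2).
Walk down from m=23:
  N(23)=1, N(22)=1, N(21)=2, N(20)=3, N(19)=5, N(18)=8, N(17)=13, N(16)=21, N(15)=34, N(14)=55, N(13)=89, N(12)=144, N(11)=233, N(10)=377, N(9)=610, N(8)=987, N(7)=1597, N(6)=2584, N(5)=4181, N(4)=6765, N(3)=10946, N(2)=17711, N(1)=28657, N(0)=N(2)=17711
N(0) = 17711


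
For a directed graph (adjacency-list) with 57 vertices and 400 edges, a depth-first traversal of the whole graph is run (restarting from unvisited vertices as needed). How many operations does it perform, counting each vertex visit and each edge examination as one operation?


A full DFS traversal visits each vertex once and examines each edge once.
V = 57
E = 400
Sum = 57 + 400 = 457


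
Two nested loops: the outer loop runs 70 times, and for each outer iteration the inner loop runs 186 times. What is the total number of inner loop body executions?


Outer loop: 70 iterations
Inner loop: 186 iterations per outer iteration
Total = 70 * 186 = 13020


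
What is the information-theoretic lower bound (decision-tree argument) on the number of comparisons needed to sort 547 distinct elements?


A binary decision tree of height h has at most 2^h leaves and needs at least n! of them, so h >= ceil(log2(n!)).
547! is far too large to multiply out, so use Stirling's series:
  ln(n!) ~ n ln n - n + (1/2) ln(2 pi n) + 1/(12n)  (error below 1/(360 n^3), negligible here)
  ln(547) = 6.3044488
  n ln n = 547 * 6.3044488 = 3448.5335
  (1/2) ln(2 pi * 547) = (1/2) ln(3436.9024) = 4.0712
  1/(12*547) = 0.0002
  ln(547!) ~ 3448.5335 - 547 + 4.0712 + 0.0002 = 2905.6049
Convert to base 2: log2(547!) = 2905.6049 / ln 2 = 2905.6049 / 0.69314718 = 4191.9018
ceil(4191.9018) = 4192


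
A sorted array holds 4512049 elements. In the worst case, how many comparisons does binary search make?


Halving sequence: 4512049 -> 2256024 -> 1128012 -> 564006 -> 282003 -> 141001 -> 70500 -> 35250 -> 17625 -> 8812 -> 4406 -> 2203 -> 1101 -> 550 -> 275 -> 137 -> 68 -> 34 -> 17 -> 8 -> 4 -> 2 -> 1
Number of halvings = 22
Max comparisons = 22 + 1 = 23


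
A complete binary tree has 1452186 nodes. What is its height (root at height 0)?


In a complete binary tree, level k holds nodes 2^k .. 2^(k+1)-1 (1-indexed).
Height = floor(log2(n)) = floor(log2(1452186)) = 20
Check: 2^20 = 1048576 <= 1452186 < 2097152 = 2^21


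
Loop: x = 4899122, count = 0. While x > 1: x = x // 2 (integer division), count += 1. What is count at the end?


The variable x halves each step:
x = 4899122 -> 2449561 -> 1224780 -> 612390 -> 306195 -> 153097 -> 76548 -> 38274 -> 19137 -> 9568 -> 4784 -> 2392 -> 1196 -> 598 -> 299 -> 149 -> 74 -> 37 -> 18 -> 9 -> 4 -> 2 -> 1
Number of halvings = floor(log2(4899122)) = 22


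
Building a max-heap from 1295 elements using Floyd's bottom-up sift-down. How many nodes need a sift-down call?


In a heap of 1295 elements (0-indexed array):
  Last element index: 1294
  Parent of last element: floor((1294 - 1) / 2) = 646
  Internal nodes: indices 0 to 646
  Count = floor(1295/2) = 647


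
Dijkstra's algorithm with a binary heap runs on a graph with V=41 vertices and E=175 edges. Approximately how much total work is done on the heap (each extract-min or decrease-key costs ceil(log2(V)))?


Dijkstra with a binary heap: each vertex is extracted once, each edge may relax once.
Each heap operation costs O(log V).
V + E = 41 + 175 = 216
ceil(log2(41)) = 6 (since 2^5 = 32 < 41 <= 64 = 2^6)
Total heap work = (V+E) * ceil(log2(V)) = 216 * 6 = 1296


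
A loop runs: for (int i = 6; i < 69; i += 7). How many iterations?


Loop starts at i = 6, increments by 7, stops when i >= 69.
Number of iterations = ceil((69 - 6) / 7)
= ceil(63 / 7)
= 9


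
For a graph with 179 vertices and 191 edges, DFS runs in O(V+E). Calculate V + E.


A full DFS traversal visits each vertex once and examines each edge once.
V = 179
E = 191
Sum = 179 + 191 = 370


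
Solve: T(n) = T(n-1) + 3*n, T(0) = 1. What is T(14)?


Expanding the recurrence:
T(14) = T(13) + 3*14
       = T(12) + 3*13 + 3*14
       ...
       = T(0) + 3*(1 + 2 + ... + 14)
       = 1 + 3 * 14*15/2
       = 1 + 3 * 105
       = 1 + 315 = 316


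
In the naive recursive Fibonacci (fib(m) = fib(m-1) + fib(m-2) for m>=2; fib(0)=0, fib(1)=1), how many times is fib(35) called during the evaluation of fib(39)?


Let N(m) = number of times fib(m) is called while evaluating fib(39).
N(39) = 1 (the initial call).
N(38) = 1 (only fib(39) calls it).
For 1 <= m <= 37: fib(m) is called by fib(m+1) and fib(m+2), so
  N(m) = N(m+1) + N(m+2).
fib(0) is called only by fib(2), so N(0) = N(2).
Walk down from m=39:
  N(39)=1, N(38)=1, N(37)=2, N(36)=3, N(35)=5
N(35) = 5


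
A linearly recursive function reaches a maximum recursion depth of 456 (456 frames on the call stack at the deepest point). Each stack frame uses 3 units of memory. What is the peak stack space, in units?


Maximum recursion depth = 456 frames
Memory per frame = 3 units
Total stack space = depth * frame_size
= 456 * 3 = 1368


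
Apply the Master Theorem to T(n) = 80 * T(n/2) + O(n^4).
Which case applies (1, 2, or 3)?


The Master Theorem: T(n) = a*T(n/b) + O(n^c)
  a = 80, b = 2, c = 4
log_b(a) = log_2(80) ~ 6.322
Compare b^c with a: 2^4 = 16 < 80, so c < log_b(a).
Since c < log_b(a), Case 1 applies.
T(n) = O(n^(log_2 80)) ~ O(n^6.322)
Master Theorem case = 1


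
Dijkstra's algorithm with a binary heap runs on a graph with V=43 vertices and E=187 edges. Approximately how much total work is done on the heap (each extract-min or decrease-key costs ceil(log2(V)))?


Dijkstra with a binary heap: each vertex is extracted once, each edge may relax once.
Each heap operation costs O(log V).
V + E = 43 + 187 = 230
ceil(log2(43)) = 6 (since 2^5 = 32 < 43 <= 64 = 2^6)
Total heap work = (V+E) * ceil(log2(V)) = 230 * 6 = 1380


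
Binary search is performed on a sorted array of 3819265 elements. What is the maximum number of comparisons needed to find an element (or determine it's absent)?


Binary search halves the search space each comparison:
  Step 1: search space = 3819265 -> 1909632
  Step 2: search space = 1909632 -> 954816
  Step 3: search space = 954816 -> 477408
  Step 4: search space = 477408 -> 238704
  Step 5: search space = 238704 -> 119352
  Step 6: search space = 119352 -> 59676
  Step 7: search space = 59676 -> 29838
  Step 8: search space = 29838 -> 14919
  Step 9: search space = 14919 -> 7459
  Step 10: search space = 7459 -> 3729
  Step 11: search space = 3729 -> 1864
  Step 12: search space = 1864 -> 932
  Step 13: search space = 932 -> 466
  Step 14: search space = 466 -> 233
  Step 15: search space = 233 -> 116
  Step 16: search space = 116 -> 58
  Step 17: search space = 58 -> 29
  Step 18: search space = 29 -> 14
  Step 19: search space = 14 -> 7
  Step 20: search space = 7 -> 3
  Step 21: search space = 3 -> 1
  Step 22: search space = 1 (final check)
Maximum comparisons = floor(log2(3819265)) + 1 = 21 + 1 = 22


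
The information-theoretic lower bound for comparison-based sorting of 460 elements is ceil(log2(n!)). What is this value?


A binary decision tree of height h has at most 2^h leaves and needs at least n! of them, so h >= ceil(log2(n!)).
460! is far too large to multiply out, so use Stirling's series:
  ln(n!) ~ n ln n - n + (1/2) ln(2 pi n) + 1/(12n)  (error below 1/(360 n^3), negligible here)
  ln(460) = 6.1312265
  n ln n = 460 * 6.1312265 = 2820.3642
  (1/2) ln(2 pi * 460) = (1/2) ln(2890.2652) = 3.9846
  1/(12*460) = 0.0002
  ln(460!) ~ 2820.3642 - 460 + 3.9846 + 0.0002 = 2364.3490
Convert to base 2: log2(460!) = 2364.3490 / ln 2 = 2364.3490 / 0.69314718 = 3411.0346
ceil(3411.0346) = 3412


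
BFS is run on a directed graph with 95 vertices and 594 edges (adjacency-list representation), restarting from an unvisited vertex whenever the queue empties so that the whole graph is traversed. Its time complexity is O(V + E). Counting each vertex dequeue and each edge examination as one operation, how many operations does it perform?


A full BFS traversal dequeues each vertex exactly once and examines each directed edge exactly once.
V = 95 (vertex processing cost)
E = 594 (edge examination cost)
Total operations proportional to V + E = 95 + 594 = 689


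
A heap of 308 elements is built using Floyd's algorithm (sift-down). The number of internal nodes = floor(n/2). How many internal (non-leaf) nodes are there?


Leaf nodes occupy roughly half the array.
Sift-down is called for each internal node, starting from the last one.
Internal nodes = floor(n/2) = floor(308/2) = 154


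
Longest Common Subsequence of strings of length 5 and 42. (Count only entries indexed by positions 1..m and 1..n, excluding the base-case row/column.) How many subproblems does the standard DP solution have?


DP table indexed by positions in both strings.
First string: 5 positions
Second string: 42 positions
Total = 5 * 42 = 210


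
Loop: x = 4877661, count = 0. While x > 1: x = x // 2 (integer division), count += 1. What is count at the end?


The variable x halves each step:
x = 4877661 -> 2438830 -> 1219415 -> 609707 -> 304853 -> 152426 -> 76213 -> 38106 -> 19053 -> 9526 -> 4763 -> 2381 -> 1190 -> 595 -> 297 -> 148 -> 74 -> 37 -> 18 -> 9 -> 4 -> 2 -> 1
Number of halvings = floor(log2(4877661)) = 22


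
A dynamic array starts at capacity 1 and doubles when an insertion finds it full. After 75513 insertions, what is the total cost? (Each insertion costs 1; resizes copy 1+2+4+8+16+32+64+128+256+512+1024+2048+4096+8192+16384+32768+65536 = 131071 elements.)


Insertion cost: 75513 (one per element)
Resizes occur just before inserting elements 2, 3, 5, 9, ...
Elements copied at each resize: 1 + 2 + 4 + 8 + 16 + 32 + 64 + 128 + 256 + 512 + 1024 + 2048 + 4096 + 8192 + 16384 + 32768 + 65536
Sum of copies = 131071 (geometric series: 2^k - 1)
Total = 75513 + 131071 = 206584


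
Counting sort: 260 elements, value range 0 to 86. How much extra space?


n = 260 (output array)
k = 87 (count array for 87 distinct values)
Extra space = 260 + 87 = 347


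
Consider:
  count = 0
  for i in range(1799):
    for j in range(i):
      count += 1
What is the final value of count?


For each i, the inner loop runs i times:
  i=0: inner runs 0 times
  i=1: inner runs 1 time
  i=2: inner runs 2 times
  i=3: inner runs 3 times
  i=4: inner runs 4 times
  i=5: inner runs 5 times
  i=6: inner runs 6 times
  i=7: inner runs 7 times
  ...
Total = 0 + 1 + 2 + ... + 1798 = 1799*(1799-1)/2 = 1617301


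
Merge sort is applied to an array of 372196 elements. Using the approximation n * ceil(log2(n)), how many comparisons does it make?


Merge sort divides the array into halves recursively.
Number of levels = ceil(log2(372196)) = 19
At each level, approximately n = 372196 comparisons are needed for merging.
Total comparisons ~ n * ceil(log2(n)) = 372196 * 19 = 7071724


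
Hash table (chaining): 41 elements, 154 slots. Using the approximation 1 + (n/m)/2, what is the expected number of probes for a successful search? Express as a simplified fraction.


Computing expected probes:
alpha = 41/154
= 1 + alpha/2
= 1 + 41/(2*154)
= (2*154 + 41) / (2*154)
= 349/308


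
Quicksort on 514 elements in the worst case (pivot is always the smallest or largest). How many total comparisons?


In the worst case, each partition step picks the worst pivot:
  Partition 1: 513 comparisons (n-1 elements to compare)
  Partition 2: 512 comparisons
  Partition 3: 511 comparisons
  Partition 4: 510 comparisons
  Partition 5: 509 comparisons
  ...
  Last partition: 0 comparisons
Total = (n-1) + (n-2) + ... + 1 + 0 = n*(n-1)/2
= 514*513/2 = 131841


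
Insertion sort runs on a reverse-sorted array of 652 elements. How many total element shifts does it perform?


Sum of shifts = 1 + 2 + 3 + ... + 651
= 652 * 651 / 2
= 424452 / 2
= 212226


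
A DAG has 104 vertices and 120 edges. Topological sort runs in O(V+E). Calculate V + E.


V = 104 (vertex processing)
E = 120 (edge processing)
V + E = 104 + 120 = 224


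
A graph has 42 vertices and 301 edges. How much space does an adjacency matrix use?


Adjacency matrix: V x V grid of entries
Space = V^2 = 42^2 = 42 * 42 = 1764


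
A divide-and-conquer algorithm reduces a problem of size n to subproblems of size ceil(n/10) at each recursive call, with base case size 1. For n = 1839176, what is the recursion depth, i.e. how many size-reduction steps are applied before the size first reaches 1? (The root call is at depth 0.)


Each step divides the size by 10 (rounding up); after k steps the size is ceil(n/10^k), which equals 1 exactly when 10^k >= n.
So the depth is the smallest k with 10^k >= 1839176, i.e. ceil(log_10(1839176)).
10^6 = 1000000 < 1839176 <= 10000000 = 10^7
Recursion depth = 7


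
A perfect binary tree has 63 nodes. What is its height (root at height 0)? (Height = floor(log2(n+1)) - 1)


For a perfect binary tree of height h: n = 2^(h+1) - 1, so h = log2(n+1) - 1.
  n + 1 = 64 = 2^6
  log2(64) = 6
  height = 6 - 1 = 5


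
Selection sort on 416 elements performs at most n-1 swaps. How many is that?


Each of the 415 passes places one element in its final position.
Pass 1: swap minimum into position 0
Pass 2: swap minimum of remaining into position 1
...
Pass 415: last two elements, one swap
Maximum swaps = 416 - 1 = 415


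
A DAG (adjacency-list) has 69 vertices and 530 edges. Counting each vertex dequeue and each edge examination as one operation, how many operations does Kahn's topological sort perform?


V = 69 (vertex processing)
E = 530 (edge processing)
V + E = 69 + 530 = 599


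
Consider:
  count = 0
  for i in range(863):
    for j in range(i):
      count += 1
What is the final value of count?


For each i, the inner loop runs i times:
  i=0: inner runs 0 times
  i=1: inner runs 1 time
  i=2: inner runs 2 times
  i=3: inner runs 3 times
  i=4: inner runs 4 times
  i=5: inner runs 5 times
  i=6: inner runs 6 times
  i=7: inner runs 7 times
  ...
Total = 0 + 1 + 2 + ... + 862 = 863*(863-1)/2 = 371953


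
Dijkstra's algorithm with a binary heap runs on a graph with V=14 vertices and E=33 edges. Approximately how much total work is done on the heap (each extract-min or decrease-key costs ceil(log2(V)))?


Dijkstra with a binary heap: each vertex is extracted once, each edge may relax once.
Each heap operation costs O(log V).
V + E = 14 + 33 = 47
ceil(log2(14)) = 4 (since 2^3 = 8 < 14 <= 16 = 2^4)
Total heap work = (V+E) * ceil(log2(V)) = 47 * 4 = 188


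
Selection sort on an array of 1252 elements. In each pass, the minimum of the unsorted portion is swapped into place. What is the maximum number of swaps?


Selection sort performs one swap per pass:
  Pass 1: find min in positions 0 to 1251, swap with position 0
  Pass 2: find min in positions 1 to 1251, swap with position 1
  Pass 3: find min in positions 2 to 1251, swap with position 2
  Pass 4: find min in positions 3 to 1251, swap with position 3
  Pass 5: find min in positions 4 to 1251, swap with position 4
  ... (1246 more passes)
Total passes (and swaps) = n - 1 = 1252 - 1 = 1251


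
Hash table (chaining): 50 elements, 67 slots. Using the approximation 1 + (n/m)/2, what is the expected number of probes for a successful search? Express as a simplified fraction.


Computing expected probes:
alpha = 50/67
= 1 + alpha/2
= 1 + 50/(2*67)
= (2*67 + 50) / (2*67)
= 184/134 = 92/67


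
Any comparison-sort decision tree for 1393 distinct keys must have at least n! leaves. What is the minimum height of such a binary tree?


A binary decision tree of height h has at most 2^h leaves and needs at least n! of them, so h >= ceil(log2(n!)).
1393! is far too large to multiply out, so use Stirling's series:
  ln(n!) ~ n ln n - n + (1/2) ln(2 pi n) + 1/(12n)  (error below 1/(360 n^3), negligible here)
  ln(1393) = 7.2392150
  n ln n = 1393 * 7.2392150 = 10084.2265
  (1/2) ln(2 pi * 1393) = (1/2) ln(8752.4771) = 4.5385
  1/(12*1393) = 0.0001
  ln(1393!) ~ 10084.2265 - 1393 + 4.5385 + 0.0001 = 8695.7651
Convert to base 2: log2(1393!) = 8695.7651 / ln 2 = 8695.7651 / 0.69314718 = 12545.3372
ceil(12545.3372) = 12546


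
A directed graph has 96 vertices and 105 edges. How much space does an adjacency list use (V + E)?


Adjacency list: one list head per vertex + one entry per edge
Vertex heads: 96
Edge entries: 105
Total = 96 + 105 = 201


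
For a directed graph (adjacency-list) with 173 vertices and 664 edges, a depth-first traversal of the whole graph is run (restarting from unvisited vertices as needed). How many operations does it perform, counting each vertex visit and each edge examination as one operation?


A full DFS traversal visits each vertex once and examines each edge once.
V = 173
E = 664
Sum = 173 + 664 = 837


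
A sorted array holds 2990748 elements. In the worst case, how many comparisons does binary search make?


Halving sequence: 2990748 -> 1495374 -> 747687 -> 373843 -> 186921 -> 93460 -> 46730 -> 23365 -> 11682 -> 5841 -> 2920 -> 1460 -> 730 -> 365 -> 182 -> 91 -> 45 -> 22 -> 11 -> 5 -> 2 -> 1
Number of halvings = 21
Max comparisons = 21 + 1 = 22


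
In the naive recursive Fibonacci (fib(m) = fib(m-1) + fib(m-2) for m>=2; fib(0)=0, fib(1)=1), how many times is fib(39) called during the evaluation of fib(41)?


Let N(m) = number of times fib(m) is called while evaluating fib(41).
N(41) = 1 (the initial call).
N(40) = 1 (only fib(41) calls it).
For 1 <= m <= 39: fib(m) is called by fib(m+1) and fib(m+2), so
  N(m) = N(m+1) + N(m+2).
fib(0) is called only by fib(2), so N(0) = N(2).
Walk down from m=41:
  N(41)=1, N(40)=1, N(39)=2
N(39) = 2


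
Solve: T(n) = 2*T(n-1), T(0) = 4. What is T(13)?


Unrolling:
T(13) = 2*T(12) = 2^2*T(11) = ... = 2^13*T(0)
= 2^13 * 4
= 8192 * 4 = 32768


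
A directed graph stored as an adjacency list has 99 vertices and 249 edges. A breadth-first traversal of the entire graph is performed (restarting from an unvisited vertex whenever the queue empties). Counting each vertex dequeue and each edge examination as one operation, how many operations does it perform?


A full BFS traversal dequeues each vertex once and examines each edge once.
Vertex visits: 99
Edge visits: 249
V + E = 99 + 249 = 348


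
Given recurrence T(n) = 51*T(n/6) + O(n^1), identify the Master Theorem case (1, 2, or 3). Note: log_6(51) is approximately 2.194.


Master Theorem parameters: a=51, b=6, c=1
log_b(a) = 2.194
Compare b^c with a: 6^1 = 6 < 51, so c < log_b(a).
Comparing c=1 vs log_b(a)=2.194:
1 < 2.194 => Case 1
Result: T(n) = O(n^(log_6 51)) ~ O(n^2.194)
Master Theorem case = 1


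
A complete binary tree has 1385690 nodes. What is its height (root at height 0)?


In a complete binary tree, level k holds nodes 2^k .. 2^(k+1)-1 (1-indexed).
Height = floor(log2(n)) = floor(log2(1385690)) = 20
Check: 2^20 = 1048576 <= 1385690 < 2097152 = 2^21


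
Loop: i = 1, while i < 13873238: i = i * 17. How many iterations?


i multiplies by 17 each step:
i = 1 -> 17 -> 289 -> 4913 -> 83521 -> 1419857 -> 24137569 (stop)
Iterations = ceil(log_17(13873238)) = 6


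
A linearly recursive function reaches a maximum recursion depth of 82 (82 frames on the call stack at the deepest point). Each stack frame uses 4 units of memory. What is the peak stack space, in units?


Maximum recursion depth = 82 frames
Memory per frame = 4 units
Total stack space = depth * frame_size
= 82 * 4 = 328


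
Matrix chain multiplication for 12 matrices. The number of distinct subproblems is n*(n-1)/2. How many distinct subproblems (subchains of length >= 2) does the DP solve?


Subproblems are indexed by (i, j) where i < j.
Number of such pairs = n*(n-1)/2
= 12 * 11 / 2
= 66


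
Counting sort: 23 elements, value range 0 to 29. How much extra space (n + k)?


n = 23 (output array)
k = 30 (count array for 30 distinct values)
Extra space = 23 + 30 = 53


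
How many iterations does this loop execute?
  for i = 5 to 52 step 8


The loop variable i takes values starting at 5 and increments by 8 each iteration.
Sequence: i = 5, 13, 21, 29, 37, 45
The upper bound 52 is inclusive, so the count is floor((last - first) / step) + 1:
floor((52 - 5) / 8) + 1 = floor(47/8) + 1 = 5 + 1 = 6


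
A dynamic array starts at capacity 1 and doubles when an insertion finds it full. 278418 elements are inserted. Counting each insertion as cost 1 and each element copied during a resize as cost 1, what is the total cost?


n = 278418
Insertion costs: 278418
Resizes copy 1, 2, 4, ... up to the largest power of 2 that is <= n-1 = 278417, i.e. 262144.
Copy costs = 1 + 2 + 4 + 8 + 16 + 32 + 64 + 128 + 256 + 512 + 1024 + 2048 + 4096 + 8192 + 16384 + 32768 + 65536 + 131072 + 262144 = 524287
Total = 278418 + 524287 = 802705


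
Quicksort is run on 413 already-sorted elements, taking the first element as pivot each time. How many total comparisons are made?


Sum of comparisons per partition:
412 + 411 + ... + 1 + 0
= 413 * (413 - 1) / 2
= 413 * 412 / 2
= 85078


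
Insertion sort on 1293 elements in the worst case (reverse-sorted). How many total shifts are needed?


In the worst case (reverse-sorted), each element shifts past all previous:
  Element 1: 1 shifts
  Element 2: 2 shifts
  Element 3: 3 shifts
  Element 4: 4 shifts
  Element 5: 5 shifts
  ...
  Element 1292: 1292 shifts
Total = 1 + 2 + ... + 1292
= 1293*(1293-1)/2 = 835278


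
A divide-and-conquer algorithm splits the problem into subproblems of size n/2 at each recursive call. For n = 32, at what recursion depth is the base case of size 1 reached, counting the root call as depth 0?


At each depth, the problem size is divided by 2:
  Depth 0: problem size = 32
  Depth 1: problem size = 16
  Depth 2: problem size = 8
  Depth 3: problem size = 4
  Depth 4: problem size = 2
  Depth 5: problem size = 1 (base case)
The base case is reached at depth log_2(32) = 5 (the tree has 6 levels counting depth 0, but the depth asked for is 5).
Recursion depth = 5


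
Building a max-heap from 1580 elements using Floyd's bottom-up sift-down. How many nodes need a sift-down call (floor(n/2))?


In a heap of 1580 elements (0-indexed array):
  Last element index: 1579
  Parent of last element: floor((1579 - 1) / 2) = 789
  Internal nodes: indices 0 to 789
  Count = floor(1580/2) = 790


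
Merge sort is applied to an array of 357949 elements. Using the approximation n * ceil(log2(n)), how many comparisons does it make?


Merge sort divides the array into halves recursively.
Number of levels = ceil(log2(357949)) = 19
At each level, approximately n = 357949 comparisons are needed for merging.
Total comparisons ~ n * ceil(log2(n)) = 357949 * 19 = 6801031


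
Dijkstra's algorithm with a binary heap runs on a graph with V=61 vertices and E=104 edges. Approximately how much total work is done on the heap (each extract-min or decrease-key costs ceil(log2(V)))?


Dijkstra with a binary heap: each vertex is extracted once, each edge may relax once.
Each heap operation costs O(log V).
V + E = 61 + 104 = 165
ceil(log2(61)) = 6 (since 2^5 = 32 < 61 <= 64 = 2^6)
Total heap work = (V+E) * ceil(log2(V)) = 165 * 6 = 990


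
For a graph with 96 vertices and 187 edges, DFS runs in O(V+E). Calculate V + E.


A full DFS traversal visits each vertex once and examines each edge once.
V = 96
E = 187
Sum = 96 + 187 = 283


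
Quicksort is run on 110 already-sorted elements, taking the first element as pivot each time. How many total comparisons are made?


Sum of comparisons per partition:
109 + 108 + ... + 1 + 0
= 110 * (110 - 1) / 2
= 110 * 109 / 2
= 5995


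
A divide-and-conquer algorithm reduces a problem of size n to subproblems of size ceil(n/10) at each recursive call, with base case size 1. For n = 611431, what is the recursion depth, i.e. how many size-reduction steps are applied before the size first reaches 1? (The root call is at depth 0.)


Each step divides the size by 10 (rounding up); after k steps the size is ceil(n/10^k), which equals 1 exactly when 10^k >= n.
So the depth is the smallest k with 10^k >= 611431, i.e. ceil(log_10(611431)).
10^5 = 100000 < 611431 <= 1000000 = 10^6
Recursion depth = 6


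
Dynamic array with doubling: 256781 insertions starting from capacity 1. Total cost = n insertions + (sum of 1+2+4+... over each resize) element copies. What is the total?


n = 256781
Insertion costs: 256781
Resizes copy 1, 2, 4, ... up to the largest power of 2 that is <= n-1 = 256780, i.e. 131072.
Copy costs = 1 + 2 + 4 + 8 + 16 + 32 + 64 + 128 + 256 + 512 + 1024 + 2048 + 4096 + 8192 + 16384 + 32768 + 65536 + 131072 = 262143
Total = 256781 + 262143 = 518924


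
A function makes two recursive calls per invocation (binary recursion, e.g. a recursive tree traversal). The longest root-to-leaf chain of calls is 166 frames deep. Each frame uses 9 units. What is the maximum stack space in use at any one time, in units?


Binary recursion: the two calls run one after the other, so only one root-to-leaf chain of frames is on the stack at a time.
Maximum depth (longest chain) = 166 frames
Each frame = 9 units
Max stack space = 166 * 9 = 1494


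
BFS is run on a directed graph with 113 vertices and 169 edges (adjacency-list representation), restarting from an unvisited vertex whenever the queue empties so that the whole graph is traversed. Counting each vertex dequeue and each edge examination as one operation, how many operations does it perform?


A full BFS traversal dequeues each vertex exactly once and examines each directed edge exactly once.
V = 113 (vertex processing cost)
E = 169 (edge examination cost)
Total operations proportional to V + E = 113 + 169 = 282


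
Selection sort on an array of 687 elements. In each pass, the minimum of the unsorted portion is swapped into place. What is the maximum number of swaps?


Selection sort performs one swap per pass:
  Pass 1: find min in positions 0 to 686, swap with position 0
  Pass 2: find min in positions 1 to 686, swap with position 1
  Pass 3: find min in positions 2 to 686, swap with position 2
  Pass 4: find min in positions 3 to 686, swap with position 3
  Pass 5: find min in positions 4 to 686, swap with position 4
  ... (681 more passes)
Total passes (and swaps) = n - 1 = 687 - 1 = 686


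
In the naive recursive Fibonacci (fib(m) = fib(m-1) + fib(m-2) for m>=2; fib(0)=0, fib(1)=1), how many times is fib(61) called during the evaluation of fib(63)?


Let N(m) = number of times fib(m) is called while evaluating fib(63).
N(63) = 1 (the initial call).
N(62) = 1 (only fib(63) calls it).
For 1 <= m <= 61: fib(m) is called by fib(m+1) and fib(m+2), so
  N(m) = N(m+1) + N(m+2).
fib(0) is called only by fib(2), so N(0) = N(2).
Walk down from m=63:
  N(63)=1, N(62)=1, N(61)=2
N(61) = 2


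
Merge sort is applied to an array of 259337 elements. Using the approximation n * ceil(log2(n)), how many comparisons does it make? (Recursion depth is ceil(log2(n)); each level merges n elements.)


Merge sort divides the array into halves recursively.
Number of levels = ceil(log2(259337)) = 18
At each level, approximately n = 259337 comparisons are needed for merging.
Total comparisons ~ n * ceil(log2(n)) = 259337 * 18 = 4668066


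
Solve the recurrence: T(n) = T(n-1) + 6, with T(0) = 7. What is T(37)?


Unrolling the recurrence:
T(37) = T(36) + 6
       = T(35) + 6 + 6
       = T(34) + 6*3
       ...
       = T(0) + 6*37
       = 7 + 222 = 229


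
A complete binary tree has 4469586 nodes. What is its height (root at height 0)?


In a complete binary tree, level k holds nodes 2^k .. 2^(k+1)-1 (1-indexed).
Height = floor(log2(n)) = floor(log2(4469586)) = 22
Check: 2^22 = 4194304 <= 4469586 < 8388608 = 2^23


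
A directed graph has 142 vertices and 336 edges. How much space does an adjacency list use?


Adjacency list: one list head per vertex + one entry per edge
Vertex heads: 142
Edge entries: 336
Total = 142 + 336 = 478


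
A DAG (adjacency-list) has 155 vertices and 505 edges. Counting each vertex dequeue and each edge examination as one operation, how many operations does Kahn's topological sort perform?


V = 155 (vertex processing)
E = 505 (edge processing)
V + E = 155 + 505 = 660


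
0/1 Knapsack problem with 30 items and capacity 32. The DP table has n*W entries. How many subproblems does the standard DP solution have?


The DP table is indexed by (item, capacity).
Rows: 30 items
Columns: 32 capacity values (1 to W)
Total subproblems = 30 * 32 = 960


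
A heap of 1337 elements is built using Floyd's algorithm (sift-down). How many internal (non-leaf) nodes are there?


Leaf nodes occupy roughly half the array.
Sift-down is called for each internal node, starting from the last one.
Internal nodes = floor(n/2) = floor(1337/2) = 668


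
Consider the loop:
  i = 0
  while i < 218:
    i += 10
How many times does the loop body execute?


Starting at i = 0, each iteration adds 10.
Iterations until i >= 218:
  Iteration 1: i = 0 -> i = 10
  Iteration 2: i = 10 -> i = 20
  Iteration 3: i = 20 -> i = 30
  Iteration 4: i = 30 -> i = 40
  Iteration 5: i = 40 -> i = 50
  Iteration 6: i = 50 -> i = 60
  Iteration 7: i = 60 -> i = 70
  Iteration 8: i = 70 -> i = 80
  ... continuing ...
Total iterations = ceil(218/10) = 22


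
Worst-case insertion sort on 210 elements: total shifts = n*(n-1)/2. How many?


Sum of shifts = 1 + 2 + 3 + ... + 209
= 210 * 209 / 2
= 43890 / 2
= 21945


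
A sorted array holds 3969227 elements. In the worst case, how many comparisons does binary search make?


Halving sequence: 3969227 -> 1984613 -> 992306 -> 496153 -> 248076 -> 124038 -> 62019 -> 31009 -> 15504 -> 7752 -> 3876 -> 1938 -> 969 -> 484 -> 242 -> 121 -> 60 -> 30 -> 15 -> 7 -> 3 -> 1
Number of halvings = 21
Max comparisons = 21 + 1 = 22


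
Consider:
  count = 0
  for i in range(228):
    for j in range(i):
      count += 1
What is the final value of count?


For each i, the inner loop runs i times:
  i=0: inner runs 0 times
  i=1: inner runs 1 time
  i=2: inner runs 2 times
  i=3: inner runs 3 times
  i=4: inner runs 4 times
  i=5: inner runs 5 times
  i=6: inner runs 6 times
  i=7: inner runs 7 times
  ...
Total = 0 + 1 + 2 + ... + 227 = 228*(228-1)/2 = 25878


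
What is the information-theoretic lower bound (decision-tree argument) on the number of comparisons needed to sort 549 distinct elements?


A binary decision tree of height h has at most 2^h leaves and needs at least n! of them, so h >= ceil(log2(n!)).
549! is far too large to multiply out, so use Stirling's series:
  ln(n!) ~ n ln n - n + (1/2) ln(2 pi n) + 1/(12n)  (error below 1/(360 n^3), negligible here)
  ln(549) = 6.3080984
  n ln n = 549 * 6.3080984 = 3463.1460
  (1/2) ln(2 pi * 549) = (1/2) ln(3449.4687) = 4.0730
  1/(12*549) = 0.0002
  ln(549!) ~ 3463.1460 - 549 + 4.0730 + 0.0002 = 2918.2192
Convert to base 2: log2(549!) = 2918.2192 / ln 2 = 2918.2192 / 0.69314718 = 4210.1004
ceil(4210.1004) = 4211


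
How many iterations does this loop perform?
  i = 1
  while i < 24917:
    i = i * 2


The loop variable doubles each iteration:
i = 1 -> 2 -> 4 -> 8 -> 16 -> 32 -> 64 -> 128 -> 256 -> 512 -> 1024 -> 2048 -> 4096 -> 8192 -> 16384 -> 32768 (stop, 32768 >= 24917)
Number of doublings = ceil(log2(24917)) = 15


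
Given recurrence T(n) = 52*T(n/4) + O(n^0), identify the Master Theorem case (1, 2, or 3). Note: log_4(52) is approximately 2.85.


Master Theorem parameters: a=52, b=4, c=0
log_b(a) = 2.85
Compare b^c with a: 4^0 = 1 < 52, so c < log_b(a).
Comparing c=0 vs log_b(a)=2.85:
0 < 2.85 => Case 1
Result: T(n) = O(n^(log_4 52)) ~ O(n^2.85)
Master Theorem case = 1


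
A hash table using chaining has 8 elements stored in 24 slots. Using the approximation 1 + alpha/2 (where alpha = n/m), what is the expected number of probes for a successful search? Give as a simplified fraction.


Load factor alpha = n/m = 8/24
Expected probes = 1 + alpha/2 = 1 + 8/(2*24)
= 1 + 8/48
= 48/48 + 8/48
= 56/48
Simplify: 7/6


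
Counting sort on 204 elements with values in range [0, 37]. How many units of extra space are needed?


Output array size: 204 (to store sorted result)
Count array size: 38 (one slot per possible value, range 0 to 37)
Total extra space = 204 + 38 = 242


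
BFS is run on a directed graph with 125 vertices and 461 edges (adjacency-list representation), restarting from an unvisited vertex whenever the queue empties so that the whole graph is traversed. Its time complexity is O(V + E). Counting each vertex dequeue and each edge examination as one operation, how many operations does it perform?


A full BFS traversal dequeues each vertex exactly once and examines each directed edge exactly once.
V = 125 (vertex processing cost)
E = 461 (edge examination cost)
Total operations proportional to V + E = 125 + 461 = 586


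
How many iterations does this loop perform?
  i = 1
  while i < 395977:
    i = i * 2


The loop variable doubles each iteration:
i = 1 -> 2 -> 4 -> 8 -> 16 -> 32 -> 64 -> 128 -> 256 -> 512 -> 1024 -> 2048 -> 4096 -> 8192 -> 16384 -> 32768 -> 65536 -> 131072 -> 262144 -> 524288 (stop, 524288 >= 395977)
Number of doublings = ceil(log2(395977)) = 19


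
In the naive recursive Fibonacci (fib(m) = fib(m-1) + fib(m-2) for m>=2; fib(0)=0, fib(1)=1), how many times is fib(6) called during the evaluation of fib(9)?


Let N(m) = number of times fib(m) is called while evaluating fib(9).
N(9) = 1 (the initial call).
N(8) = 1 (only fib(9) calls it).
For 1 <= m <= 7: fib(m) is called by fib(m+1) and fib(m+2), so
  N(m) = N(m+1) + N(m+2).
fib(0) is called only by fib(2), so N(0) = N(2).
Walk down from m=9:
  N(9)=1, N(8)=1, N(7)=2, N(6)=3
N(6) = 3


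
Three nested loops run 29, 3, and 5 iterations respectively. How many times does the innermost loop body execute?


Loop 1 (outermost): 29 iterations
Loop 2 (middle): 3 iterations per outer
Loop 3 (innermost): 5 iterations per middle
Total = 29 * 3 * 5 = 435


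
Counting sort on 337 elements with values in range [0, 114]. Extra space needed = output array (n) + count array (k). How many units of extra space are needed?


Output array size: 337 (to store sorted result)
Count array size: 115 (one slot per possible value, range 0 to 114)
Total extra space = 337 + 115 = 452


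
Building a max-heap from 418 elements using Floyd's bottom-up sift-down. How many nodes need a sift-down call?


In a heap of 418 elements (0-indexed array):
  Last element index: 417
  Parent of last element: floor((417 - 1) / 2) = 208
  Internal nodes: indices 0 to 208
  Count = floor(418/2) = 209


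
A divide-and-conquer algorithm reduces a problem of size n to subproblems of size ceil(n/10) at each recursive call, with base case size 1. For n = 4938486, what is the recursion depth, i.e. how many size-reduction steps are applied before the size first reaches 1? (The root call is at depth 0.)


Each step divides the size by 10 (rounding up); after k steps the size is ceil(n/10^k), which equals 1 exactly when 10^k >= n.
So the depth is the smallest k with 10^k >= 4938486, i.e. ceil(log_10(4938486)).
10^6 = 1000000 < 4938486 <= 10000000 = 10^7
Recursion depth = 7


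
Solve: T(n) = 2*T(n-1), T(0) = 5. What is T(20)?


Unrolling:
T(20) = 2*T(19) = 2^2*T(18) = ... = 2^20*T(0)
= 2^20 * 5
= 1048576 * 5 = 5242880


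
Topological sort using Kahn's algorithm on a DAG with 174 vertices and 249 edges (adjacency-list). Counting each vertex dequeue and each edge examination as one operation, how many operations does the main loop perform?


Kahn's algorithm:
  1. Compute in-degrees: O(V + E)
  2. Process queue: each vertex dequeued once (O(V))
     each edge examined once (O(E))
Total = V + E = 174 + 249 = 423


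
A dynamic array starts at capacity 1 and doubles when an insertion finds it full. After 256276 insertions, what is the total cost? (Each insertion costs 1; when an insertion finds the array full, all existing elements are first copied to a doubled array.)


Insertion cost: 256276 (one per element)
Resizes occur just before inserting elements 2, 3, 5, 9, ...
Elements copied at each resize: 1 + 2 + 4 + 8 + 16 + 32 + 64 + 128 + 256 + 512 + 1024 + 2048 + 4096 + 8192 + 16384 + 32768 + 65536 + 131072
Sum of copies = 262143 (geometric series: 2^k - 1)
Total = 256276 + 262143 = 518419
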